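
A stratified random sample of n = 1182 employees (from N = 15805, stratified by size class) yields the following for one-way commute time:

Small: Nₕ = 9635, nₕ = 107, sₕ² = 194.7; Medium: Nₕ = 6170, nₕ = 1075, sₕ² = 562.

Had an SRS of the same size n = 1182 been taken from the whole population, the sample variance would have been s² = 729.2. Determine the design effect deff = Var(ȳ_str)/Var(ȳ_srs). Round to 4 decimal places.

Var(ȳ_str) = Σ Wₕ²(1−fₕ)sₕ²/nₕ with Wₕ = Nₕ/15805:
  Small: (9635/15805)²·(1−107/9635)·194.7/107 = 0.66872359
  Medium: (6170/15805)²·(1−1075/6170)·562/1075 = 0.06579126
  → Var(ȳ_str) = 0.73451485.
Var(ȳ_srs) = (1 − 1182/15805)·729.2/1182 = 0.57078318.
deff = 0.73451485 / 0.57078318 = 1.2869.

1.2869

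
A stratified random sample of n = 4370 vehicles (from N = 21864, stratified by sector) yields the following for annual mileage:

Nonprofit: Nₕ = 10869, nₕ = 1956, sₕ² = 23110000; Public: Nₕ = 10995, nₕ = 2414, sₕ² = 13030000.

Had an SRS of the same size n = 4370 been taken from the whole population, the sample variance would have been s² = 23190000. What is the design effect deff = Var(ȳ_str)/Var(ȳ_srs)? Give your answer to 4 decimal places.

0.8148

Var(ȳ_str) = Σ Wₕ²(1−fₕ)sₕ²/nₕ with Wₕ = Nₕ/21864:
  Nonprofit: (10869/21864)²·(1−1956/10869)·23110000/1956 = 2394.3374
  Public: (10995/21864)²·(1−2414/10995)·13030000/2414 = 1065.3224
  → Var(ȳ_str) = 3459.6598.
Var(ȳ_srs) = (1 − 4370/21864)·23190000/4370 = 4245.9885.
deff = 3459.6598 / 4245.9885 = 0.8148.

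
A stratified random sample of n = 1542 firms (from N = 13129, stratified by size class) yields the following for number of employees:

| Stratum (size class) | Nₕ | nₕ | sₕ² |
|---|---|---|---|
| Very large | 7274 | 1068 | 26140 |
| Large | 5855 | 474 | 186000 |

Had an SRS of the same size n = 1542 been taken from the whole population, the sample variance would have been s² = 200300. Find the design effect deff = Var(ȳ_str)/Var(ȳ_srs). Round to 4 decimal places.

Var(ȳ_str) = Σ Wₕ²(1−fₕ)sₕ²/nₕ with Wₕ = Nₕ/13129:
  Very large: (7274/13129)²·(1−1068/7274)·26140/1068 = 6.4099715
  Large: (5855/13129)²·(1−474/5855)·186000/474 = 71.723454
  → Var(ȳ_str) = 78.133426.
Var(ȳ_srs) = (1 − 1542/13129)·200300/1542 = 114.63994.
deff = 78.133426 / 114.63994 = 0.6816.

0.6816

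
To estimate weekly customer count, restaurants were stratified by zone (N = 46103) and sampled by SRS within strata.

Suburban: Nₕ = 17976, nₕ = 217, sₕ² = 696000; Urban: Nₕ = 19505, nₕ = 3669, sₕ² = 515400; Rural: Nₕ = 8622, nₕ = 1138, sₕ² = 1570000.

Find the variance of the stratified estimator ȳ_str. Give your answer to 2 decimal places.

544.03

Var(ȳ_str) = Σₕ Wₕ²(1 − fₕ)sₕ²/nₕ with Wₕ = Nₕ/N, N = 46103.
Suburban: Wₕ = 0.38990955; term = 0.38990955²·(1 − 0.01207165)·696000/217 = 481.7289.
Urban: Wₕ = 0.42307442; term = 0.42307442²·(1 − 0.18810561)·515400/3669 = 20.414078.
Rural: Wₕ = 0.18701603; term = 0.18701603²·(1 − 0.13198794)·1570000/1138 = 41.883292.
Sum = 544.02627.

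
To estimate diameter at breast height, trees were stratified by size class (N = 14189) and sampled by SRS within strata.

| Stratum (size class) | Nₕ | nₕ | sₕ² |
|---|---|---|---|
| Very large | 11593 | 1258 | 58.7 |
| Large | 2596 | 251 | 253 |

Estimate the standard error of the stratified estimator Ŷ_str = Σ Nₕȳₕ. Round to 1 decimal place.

Var(Ŷ_str) = Σₕ Nₕ²(1 − fₕ)sₕ²/nₕ.
Very large: 11593²·(1 − 1258/11593)·58.7/1258 = 5.590669 × 10^6.
Large: 2596²·(1 − 251/2596)·253/251 = 6.1361269 × 10^6.
Sum = 1.1726796 × 10^7.
SE = √(1.1726796 × 10^7) = 3424.4.

3424.4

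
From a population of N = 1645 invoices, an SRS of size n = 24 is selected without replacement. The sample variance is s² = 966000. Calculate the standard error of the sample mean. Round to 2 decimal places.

Under SRS without replacement, Var(ȳ) = (1 − f)·s²/n with f = n/N = 24/1645 = 0.01458967.
Var(ȳ) = (1 − 0.01458967)·966000/24 = 0.98541033·40250 = 39662.766.
SE(ȳ) = √(39662.766) = 199.16.

199.16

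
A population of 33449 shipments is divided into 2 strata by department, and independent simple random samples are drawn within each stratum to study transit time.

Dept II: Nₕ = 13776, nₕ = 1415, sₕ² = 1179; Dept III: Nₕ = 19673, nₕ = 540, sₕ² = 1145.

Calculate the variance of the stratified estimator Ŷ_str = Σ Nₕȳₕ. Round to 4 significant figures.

9.400 × 10^8

Var(Ŷ_str) = Σₕ Nₕ²(1 − fₕ)sₕ²/nₕ.
Dept II: 13776²·(1 − 1415/13776)·1179/1415 = 1.4188422 × 10^8.
Dept III: 19673²·(1 − 540/19673)·1145/540 = 7.9811485 × 10^8.
Sum = 9.3999907 × 10^8.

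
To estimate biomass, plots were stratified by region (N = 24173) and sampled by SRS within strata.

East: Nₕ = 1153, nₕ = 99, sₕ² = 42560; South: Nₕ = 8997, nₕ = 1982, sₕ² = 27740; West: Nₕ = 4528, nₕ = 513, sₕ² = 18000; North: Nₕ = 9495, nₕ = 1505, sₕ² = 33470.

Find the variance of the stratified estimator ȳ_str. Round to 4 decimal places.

6.3848

Var(ȳ_str) = Σₕ Wₕ²(1 − fₕ)sₕ²/nₕ with Wₕ = Nₕ/N, N = 24173.
East: Wₕ = 0.04769784; term = 0.04769784²·(1 − 0.08586297)·42560/99 = 0.89407765.
South: Wₕ = 0.37219212; term = 0.37219212²·(1 − 0.22029565)·27740/1982 = 1.5117052.
West: Wₕ = 0.18731643; term = 0.18731643²·(1 − 0.11329505)·18000/513 = 1.0916565.
North: Wₕ = 0.39279361; term = 0.39279361²·(1 − 0.15850448)·33470/1505 = 2.8873528.
Sum = 6.3847922.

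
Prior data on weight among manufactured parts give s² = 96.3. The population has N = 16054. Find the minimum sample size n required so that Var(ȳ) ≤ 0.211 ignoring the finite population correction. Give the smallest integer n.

Without fpc, n₀ = s²/D = 96.3/0.211 = 456.3981.
Rounding up, n = 457.

457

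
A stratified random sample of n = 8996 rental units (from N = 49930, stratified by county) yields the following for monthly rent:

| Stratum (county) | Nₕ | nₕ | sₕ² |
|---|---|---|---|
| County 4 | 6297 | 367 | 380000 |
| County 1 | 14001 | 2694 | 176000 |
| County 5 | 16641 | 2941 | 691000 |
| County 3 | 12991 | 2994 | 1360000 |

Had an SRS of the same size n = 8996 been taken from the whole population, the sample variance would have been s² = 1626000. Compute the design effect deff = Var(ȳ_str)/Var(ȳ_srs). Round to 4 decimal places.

0.4373

Var(ȳ_str) = Σ Wₕ²(1−fₕ)sₕ²/nₕ with Wₕ = Nₕ/49930:
  County 4: (6297/49930)²·(1−367/6297)·380000/367 = 15.508964
  County 1: (14001/49930)²·(1−2694/14001)·176000/2694 = 4.1485697
  County 5: (16641/49930)²·(1−2941/16641)·691000/2941 = 21.486213
  County 3: (12991/49930)²·(1−2994/12991)·1360000/2994 = 23.663352
  → Var(ȳ_str) = 64.807099.
Var(ȳ_srs) = (1 − 8996/49930)·1626000/8996 = 148.18141.
deff = 64.807099 / 148.18141 = 0.4373.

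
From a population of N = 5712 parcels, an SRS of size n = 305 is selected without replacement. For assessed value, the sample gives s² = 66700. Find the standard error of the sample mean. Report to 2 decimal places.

14.39

Under SRS without replacement, Var(ȳ) = (1 − f)·s²/n with f = n/N = 305/5712 = 0.05339636.
Var(ȳ) = (1 − 0.05339636)·66700/305 = 0.94660364·218.68852 = 207.01135.
SE(ȳ) = √(207.01135) = 14.39.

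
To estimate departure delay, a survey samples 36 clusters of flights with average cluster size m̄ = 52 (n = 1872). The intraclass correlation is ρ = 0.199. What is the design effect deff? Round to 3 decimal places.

11.149

deff = 1 + (52 − 1)·0.199 = 1 + 10.149 = 11.149.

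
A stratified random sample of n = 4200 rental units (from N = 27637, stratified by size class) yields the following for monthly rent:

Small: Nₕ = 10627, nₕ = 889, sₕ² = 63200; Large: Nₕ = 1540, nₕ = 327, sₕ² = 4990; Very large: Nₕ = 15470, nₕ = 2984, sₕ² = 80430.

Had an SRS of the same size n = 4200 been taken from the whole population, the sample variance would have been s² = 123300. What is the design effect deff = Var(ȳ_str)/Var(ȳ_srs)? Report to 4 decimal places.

Var(ȳ_str) = Σ Wₕ²(1−fₕ)sₕ²/nₕ with Wₕ = Nₕ/27637:
  Small: (10627/27637)²·(1−889/10627)·63200/889 = 9.6319445
  Large: (1540/27637)²·(1−327/1540)·4990/327 = 0.037320935
  Very large: (15470/27637)²·(1−2984/15470)·80430/2984 = 6.8163377
  → Var(ȳ_str) = 16.485603.
Var(ȳ_srs) = (1 − 4200/27637)·123300/4200 = 24.895732.
deff = 16.485603 / 24.895732 = 0.6622.

0.6622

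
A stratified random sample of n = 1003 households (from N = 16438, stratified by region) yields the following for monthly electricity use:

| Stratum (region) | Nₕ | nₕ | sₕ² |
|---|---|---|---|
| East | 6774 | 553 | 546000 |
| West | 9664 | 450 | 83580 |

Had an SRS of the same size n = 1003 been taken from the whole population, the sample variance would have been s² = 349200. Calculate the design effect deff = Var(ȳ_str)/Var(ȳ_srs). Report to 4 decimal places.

0.6583

Var(ȳ_str) = Σ Wₕ²(1−fₕ)sₕ²/nₕ with Wₕ = Nₕ/16438:
  East: (6774/16438)²·(1−553/6774)·546000/553 = 153.98377
  West: (9664/16438)²·(1−450/9664)·83580/450 = 61.206427
  → Var(ȳ_str) = 215.1902.
Var(ȳ_srs) = (1 − 1003/16438)·349200/1003 = 326.91207.
deff = 215.1902 / 326.91207 = 0.6583.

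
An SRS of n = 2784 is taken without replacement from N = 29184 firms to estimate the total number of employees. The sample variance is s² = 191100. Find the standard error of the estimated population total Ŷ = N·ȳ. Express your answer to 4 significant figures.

230000

Var(Ŷ) = N²·Var(ȳ) = N²·(1 − n/N)·s²/n.
f = 2784/29184 = 0.09539474; Var(ȳ) = 0.90460526·191100/2784 = 62.094133.
Var(Ŷ) = 29184² · 62.094133 = 5.2885937 × 10^10.
SE(Ŷ) = √(5.2885937 × 10^10) = 230000.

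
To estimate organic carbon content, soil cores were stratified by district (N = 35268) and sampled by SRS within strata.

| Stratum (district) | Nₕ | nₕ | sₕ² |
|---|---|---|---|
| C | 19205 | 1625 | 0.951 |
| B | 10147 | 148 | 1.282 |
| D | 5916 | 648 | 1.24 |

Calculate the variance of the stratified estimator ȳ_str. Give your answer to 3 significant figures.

9.13 × 10^-4

Var(ȳ_str) = Σₕ Wₕ²(1 − fₕ)sₕ²/nₕ with Wₕ = Nₕ/N, N = 35268.
C: Wₕ = 0.54454463; term = 0.54454463²·(1 − 0.08461338)·0.951/1625 = 1.5885419 × 10^-4.
B: Wₕ = 0.28771124; term = 0.28771124²·(1 − 0.01458559)·1.282/148 = 7.0657599 × 10^-4.
D: Wₕ = 0.16774413; term = 0.16774413²·(1 − 0.10953347)·1.24/648 = 4.7946725 × 10^-5.
Sum = 9.1337691 × 10^-4.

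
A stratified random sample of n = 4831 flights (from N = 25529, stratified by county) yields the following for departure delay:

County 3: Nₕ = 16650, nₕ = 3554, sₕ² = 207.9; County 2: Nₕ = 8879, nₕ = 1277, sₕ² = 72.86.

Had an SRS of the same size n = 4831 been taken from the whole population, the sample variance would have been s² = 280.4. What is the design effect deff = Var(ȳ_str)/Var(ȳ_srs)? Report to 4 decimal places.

0.5415

Var(ȳ_str) = Σ Wₕ²(1−fₕ)sₕ²/nₕ with Wₕ = Nₕ/25529:
  County 3: (16650/25529)²·(1−3554/16650)·207.9/3554 = 0.019571421
  County 2: (8879/25529)²·(1−1277/8879)·72.86/1277 = 0.0059091169
  → Var(ȳ_str) = 0.025480538.
Var(ȳ_srs) = (1 − 4831/25529)·280.4/4831 = 0.047058226.
deff = 0.025480538 / 0.047058226 = 0.5415.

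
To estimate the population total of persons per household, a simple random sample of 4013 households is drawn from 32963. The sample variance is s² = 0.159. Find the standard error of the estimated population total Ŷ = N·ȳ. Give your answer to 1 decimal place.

194.4

Var(Ŷ) = N²·Var(ȳ) = N²·(1 − n/N)·s²/n.
f = 4013/32963 = 0.12174256; Var(ȳ) = 0.87825744·0.159/4013 = 3.4797641 × 10^-5.
Var(Ŷ) = 32963² · (3.4797641 × 10^-5) = 37809.703.
SE(Ŷ) = √(37809.703) = 194.4.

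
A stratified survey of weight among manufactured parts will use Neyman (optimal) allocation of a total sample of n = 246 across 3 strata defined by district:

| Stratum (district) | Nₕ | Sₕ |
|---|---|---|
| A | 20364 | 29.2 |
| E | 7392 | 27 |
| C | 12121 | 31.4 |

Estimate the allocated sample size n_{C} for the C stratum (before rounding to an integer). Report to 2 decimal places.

Neyman allocation: nₕ = n·NₕSₕ / Σⱼ NⱼSⱼ.
Σ NⱼSⱼ = 20364·29.2 + 7392·27 + 12121·31.4 = 1.1748122 × 10^6.
n_{C} = 246·12121·31.4 / (1.1748122 × 10^6) = 79.70.

79.70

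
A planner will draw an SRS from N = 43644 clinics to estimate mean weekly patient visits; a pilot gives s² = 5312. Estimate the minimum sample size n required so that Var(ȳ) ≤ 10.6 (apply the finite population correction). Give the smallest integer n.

496

Without fpc, n₀ = s²/D = 5312/10.6 = 501.1321.
With fpc, (1 − n/N)·s²/n ≤ D requires n ≥ n₀/(1 + n₀/N) = 501.1321/(1 + 501.1321/43644) = 495.4433.
Rounding up, n = 496.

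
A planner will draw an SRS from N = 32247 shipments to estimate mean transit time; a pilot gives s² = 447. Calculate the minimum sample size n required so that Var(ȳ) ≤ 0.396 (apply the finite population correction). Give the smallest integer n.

1091

Without fpc, n₀ = s²/D = 447/0.396 = 1128.7879.
With fpc, (1 − n/N)·s²/n ≤ D requires n ≥ n₀/(1 + n₀/N) = 1128.7879/(1 + 1128.7879/32247) = 1090.6117.
Rounding up, n = 1091.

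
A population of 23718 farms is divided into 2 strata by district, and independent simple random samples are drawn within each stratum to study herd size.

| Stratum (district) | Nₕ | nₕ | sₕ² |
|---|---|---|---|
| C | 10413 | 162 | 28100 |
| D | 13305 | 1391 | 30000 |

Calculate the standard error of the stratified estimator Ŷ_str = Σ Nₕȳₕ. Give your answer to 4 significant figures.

Var(Ŷ_str) = Σₕ Nₕ²(1 − fₕ)sₕ²/nₕ.
C: 10413²·(1 − 162/10413)·28100/162 = 1.8515413 × 10^10.
D: 13305²·(1 − 1391/13305)·30000/1391 = 3.4187441 × 10^9.
Sum = 2.1934157 × 10^10.
SE = √(2.1934157 × 10^10) = 148100.

148100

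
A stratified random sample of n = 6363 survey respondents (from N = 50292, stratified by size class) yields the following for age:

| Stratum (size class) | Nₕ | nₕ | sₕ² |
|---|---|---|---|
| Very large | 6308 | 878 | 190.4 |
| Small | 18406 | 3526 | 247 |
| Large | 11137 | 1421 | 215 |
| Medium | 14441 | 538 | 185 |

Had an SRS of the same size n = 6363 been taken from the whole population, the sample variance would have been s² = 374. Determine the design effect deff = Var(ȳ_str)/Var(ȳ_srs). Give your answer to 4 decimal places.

0.8627

Var(ȳ_str) = Σ Wₕ²(1−fₕ)sₕ²/nₕ with Wₕ = Nₕ/50292:
  Very large: (6308/50292)²·(1−878/6308)·190.4/878 = 0.0029367443
  Small: (18406/50292)²·(1−3526/18406)·247/3526 = 0.0075854121
  Large: (11137/50292)²·(1−1421/11137)·215/1421 = 0.0064729506
  Medium: (14441/50292)²·(1−538/14441)·185/538 = 0.027295901
  → Var(ȳ_str) = 0.044291008.
Var(ȳ_srs) = (1 − 6363/50292)·374/6363 = 0.051340736.
deff = 0.044291008 / 0.051340736 = 0.8627.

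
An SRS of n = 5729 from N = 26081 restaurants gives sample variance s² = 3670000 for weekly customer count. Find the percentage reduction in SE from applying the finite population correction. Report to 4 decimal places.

f = n/N = 5729/26081 = 0.21966182.
SE_no-fpc = √(s²/n) = 25.310086; SE_fpc = √((1−f)s²/n) = 22.358108.
Ratio = √(1−f) = 0.88336752. Reduction = 100·(1 − 0.88336752) = 11.6632%.

11.6632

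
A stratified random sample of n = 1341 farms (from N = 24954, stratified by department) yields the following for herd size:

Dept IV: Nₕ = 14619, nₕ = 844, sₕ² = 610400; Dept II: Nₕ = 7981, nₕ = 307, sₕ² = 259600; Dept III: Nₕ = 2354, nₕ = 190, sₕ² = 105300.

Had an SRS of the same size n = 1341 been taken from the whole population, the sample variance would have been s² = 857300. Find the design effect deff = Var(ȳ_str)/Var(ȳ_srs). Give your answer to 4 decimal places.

0.5316

Var(ȳ_str) = Σ Wₕ²(1−fₕ)sₕ²/nₕ with Wₕ = Nₕ/24954:
  Dept IV: (14619/24954)²·(1−844/14619)·610400/844 = 233.88427
  Dept II: (7981/24954)²·(1−307/7981)·259600/307 = 83.169689
  Dept III: (2354/24954)²·(1−190/2354)·105300/190 = 4.533756
  → Var(ȳ_str) = 321.58772.
Var(ȳ_srs) = (1 − 1341/24954)·857300/1341 = 604.94382.
deff = 321.58772 / 604.94382 = 0.5316.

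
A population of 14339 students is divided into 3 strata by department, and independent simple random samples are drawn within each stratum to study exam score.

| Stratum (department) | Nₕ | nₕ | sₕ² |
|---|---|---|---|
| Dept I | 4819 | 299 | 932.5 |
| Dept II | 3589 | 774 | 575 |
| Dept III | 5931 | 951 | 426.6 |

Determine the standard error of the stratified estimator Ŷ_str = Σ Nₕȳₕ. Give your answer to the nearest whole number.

9417

Var(Ŷ_str) = Σₕ Nₕ²(1 − fₕ)sₕ²/nₕ.
Dept I: 4819²·(1 − 299/4819)·932.5/299 = 6.7931783 × 10^7.
Dept II: 3589²·(1 − 774/3589)·575/774 = 7.5054847 × 10^6.
Dept III: 5931²·(1 − 951/5931)·426.6/951 = 1.3249442 × 10^7.
Sum = 8.868671 × 10^7.
SE = √(8.868671 × 10^7) = 9417.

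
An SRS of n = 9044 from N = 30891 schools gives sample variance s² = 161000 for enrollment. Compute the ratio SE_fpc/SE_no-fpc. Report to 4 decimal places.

0.8410

f = n/N = 9044/30891 = 0.29277136.
SE_no-fpc = √(s²/n) = 4.2192248; SE_fpc = √((1−f)s²/n) = 3.5482367.
Ratio = √(1−f) = 0.84096887.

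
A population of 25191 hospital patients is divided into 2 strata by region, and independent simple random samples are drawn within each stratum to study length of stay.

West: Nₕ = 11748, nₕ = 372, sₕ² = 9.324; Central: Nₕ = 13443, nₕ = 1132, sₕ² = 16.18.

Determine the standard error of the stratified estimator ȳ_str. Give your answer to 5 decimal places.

Var(ȳ_str) = Σₕ Wₕ²(1 − fₕ)sₕ²/nₕ with Wₕ = Nₕ/N, N = 25191.
West: Wₕ = 0.46635703; term = 0.46635703²·(1 − 0.03166496)·9.324/372 = 0.0052786398.
Central: Wₕ = 0.53364297; term = 0.53364297²·(1 − 0.08420739)·16.18/1132 = 0.0037276129.
Sum = 0.0090062527.
SE = √(0.0090062527) = 0.09490.

0.09490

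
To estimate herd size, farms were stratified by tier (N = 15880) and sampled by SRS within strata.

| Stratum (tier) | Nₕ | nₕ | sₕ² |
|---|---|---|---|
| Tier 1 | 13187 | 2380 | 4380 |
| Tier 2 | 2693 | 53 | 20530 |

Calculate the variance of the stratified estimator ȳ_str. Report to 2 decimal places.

Var(ȳ_str) = Σₕ Wₕ²(1 − fₕ)sₕ²/nₕ with Wₕ = Nₕ/N, N = 15880.
Tier 1: Wₕ = 0.83041562; term = 0.83041562²·(1 − 0.18048078)·4380/2380 = 1.0400335.
Tier 2: Wₕ = 0.16958438; term = 0.16958438²·(1 − 0.01968065)·20530/53 = 10.920747.
Sum = 11.960781.

11.96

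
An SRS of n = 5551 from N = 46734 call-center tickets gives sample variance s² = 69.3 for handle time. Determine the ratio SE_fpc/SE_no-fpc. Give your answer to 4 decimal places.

0.9387

f = n/N = 5551/46734 = 0.11877862.
SE_no-fpc = √(s²/n) = 0.11173288; SE_fpc = √((1−f)s²/n) = 0.10488745.
Ratio = √(1−f) = 0.93873392.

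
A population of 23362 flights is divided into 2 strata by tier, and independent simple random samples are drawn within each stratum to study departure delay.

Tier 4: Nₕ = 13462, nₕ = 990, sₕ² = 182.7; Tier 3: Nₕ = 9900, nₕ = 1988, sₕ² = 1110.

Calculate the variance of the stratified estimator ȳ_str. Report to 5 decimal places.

Var(ȳ_str) = Σₕ Wₕ²(1 − fₕ)sₕ²/nₕ with Wₕ = Nₕ/N, N = 23362.
Tier 4: Wₕ = 0.57623491; term = 0.57623491²·(1 − 0.07354034)·182.7/990 = 0.056771321.
Tier 3: Wₕ = 0.42376509; term = 0.42376509²·(1 − 0.20080808)·1110/1988 = 0.080132378.
Sum = 0.1369037.

0.13690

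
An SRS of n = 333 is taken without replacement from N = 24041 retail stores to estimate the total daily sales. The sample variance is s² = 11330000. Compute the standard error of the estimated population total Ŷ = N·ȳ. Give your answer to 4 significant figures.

Var(Ŷ) = N²·Var(ȳ) = N²·(1 − n/N)·s²/n.
f = 333/24041 = 0.01385134; Var(ȳ) = 0.98614866·11330000/333 = 33552.746.
Var(Ŷ) = 24041² · 33552.746 = 1.939247 × 10^13.
SE(Ŷ) = √(1.939247 × 10^13) = 4.404 × 10^6.

4.404 × 10^6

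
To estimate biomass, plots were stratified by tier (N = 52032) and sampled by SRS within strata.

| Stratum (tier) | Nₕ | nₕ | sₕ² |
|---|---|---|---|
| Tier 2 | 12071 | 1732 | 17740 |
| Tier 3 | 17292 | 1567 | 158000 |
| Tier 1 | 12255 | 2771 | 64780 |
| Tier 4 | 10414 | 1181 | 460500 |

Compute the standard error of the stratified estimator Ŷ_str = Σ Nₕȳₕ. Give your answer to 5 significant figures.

262500

Var(Ŷ_str) = Σₕ Nₕ²(1 − fₕ)sₕ²/nₕ.
Tier 2: 12071²·(1 − 1732/12071)·17740/1732 = 1.2782845 × 10^9.
Tier 3: 17292²·(1 − 1567/17292)·158000/1567 = 2.7417255 × 10^10.
Tier 1: 12255²·(1 − 2771/12255)·64780/2771 = 2.7171229 × 10^9.
Tier 4: 10414²·(1 − 1181/10414)·460500/1181 = 3.7492133 × 10^10.
Sum = 6.8904795 × 10^10.
SE = √(6.8904795 × 10^10) = 262500.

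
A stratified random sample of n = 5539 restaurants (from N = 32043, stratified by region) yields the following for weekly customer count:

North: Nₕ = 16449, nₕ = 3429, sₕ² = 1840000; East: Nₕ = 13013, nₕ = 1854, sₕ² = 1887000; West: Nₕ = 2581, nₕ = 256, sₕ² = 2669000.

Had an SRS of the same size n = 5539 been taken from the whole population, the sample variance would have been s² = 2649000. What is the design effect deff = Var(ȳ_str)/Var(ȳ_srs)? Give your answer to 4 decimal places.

0.8009

Var(ȳ_str) = Σ Wₕ²(1−fₕ)sₕ²/nₕ with Wₕ = Nₕ/32043:
  North: (16449/32043)²·(1−3429/16449)·1840000/3429 = 111.9269
  East: (13013/32043)²·(1−1854/13013)·1887000/1854 = 143.94565
  West: (2581/32043)²·(1−256/2581)·2669000/256 = 60.933094
  → Var(ȳ_str) = 316.80564.
Var(ȳ_srs) = (1 − 5539/32043)·2649000/5539 = 395.57501.
deff = 316.80564 / 395.57501 = 0.8009.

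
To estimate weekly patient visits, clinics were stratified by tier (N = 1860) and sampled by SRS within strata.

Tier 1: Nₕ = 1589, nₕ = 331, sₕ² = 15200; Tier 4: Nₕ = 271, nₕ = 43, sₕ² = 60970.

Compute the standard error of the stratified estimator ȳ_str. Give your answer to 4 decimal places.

7.2012

Var(ȳ_str) = Σₕ Wₕ²(1 − fₕ)sₕ²/nₕ with Wₕ = Nₕ/N, N = 1860.
Tier 1: Wₕ = 0.85430108; term = 0.85430108²·(1 − 0.20830711)·15200/331 = 26.533482.
Tier 4: Wₕ = 0.14569892; term = 0.14569892²·(1 − 0.15867159)·60970/43 = 25.323632.
Sum = 51.857114.
SE = √(51.857114) = 7.2012.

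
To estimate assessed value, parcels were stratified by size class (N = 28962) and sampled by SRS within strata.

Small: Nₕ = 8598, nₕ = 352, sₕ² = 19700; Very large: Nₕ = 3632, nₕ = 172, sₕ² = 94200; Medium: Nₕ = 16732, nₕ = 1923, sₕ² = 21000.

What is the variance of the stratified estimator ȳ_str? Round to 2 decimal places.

Var(ȳ_str) = Σₕ Wₕ²(1 − fₕ)sₕ²/nₕ with Wₕ = Nₕ/N, N = 28962.
Small: Wₕ = 0.29687176; term = 0.29687176²·(1 − 0.04093975)·19700/352 = 4.7305021.
Very large: Wₕ = 0.12540570; term = 0.12540570²·(1 − 0.04735683)·94200/172 = 8.2051646.
Medium: Wₕ = 0.57772253; term = 0.57772253²·(1 − 0.11492948)·21000/1923 = 3.2259416.
Sum = 16.161608.

16.16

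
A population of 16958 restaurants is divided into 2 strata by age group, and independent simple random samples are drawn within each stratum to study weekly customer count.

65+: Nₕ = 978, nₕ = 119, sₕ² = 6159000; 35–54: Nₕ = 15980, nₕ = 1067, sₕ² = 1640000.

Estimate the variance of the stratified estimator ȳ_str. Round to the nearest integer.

1425

Var(ȳ_str) = Σₕ Wₕ²(1 − fₕ)sₕ²/nₕ with Wₕ = Nₕ/N, N = 16958.
65+: Wₕ = 0.05767190; term = 0.05767190²·(1 − 0.12167689)·6159000/119 = 151.19798.
35–54: Wₕ = 0.94232810; term = 0.94232810²·(1 − 0.06677096)·1640000/1067 = 1273.7141.
Sum = 1424.9121.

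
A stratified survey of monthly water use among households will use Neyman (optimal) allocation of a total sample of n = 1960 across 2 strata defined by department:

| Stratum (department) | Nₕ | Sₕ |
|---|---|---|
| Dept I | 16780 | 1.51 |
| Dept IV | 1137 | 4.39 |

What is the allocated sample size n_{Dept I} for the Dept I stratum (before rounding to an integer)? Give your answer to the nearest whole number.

1637

Neyman allocation: nₕ = n·NₕSₕ / Σⱼ NⱼSⱼ.
Σ NⱼSⱼ = 16780·1.51 + 1137·4.39 = 30329.23.
n_{Dept I} = 1960·16780·1.51 / 30329.23 = 1637.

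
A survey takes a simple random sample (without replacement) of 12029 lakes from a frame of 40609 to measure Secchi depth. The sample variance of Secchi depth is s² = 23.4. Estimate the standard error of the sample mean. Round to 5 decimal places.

Under SRS without replacement, Var(ȳ) = (1 − f)·s²/n with f = n/N = 12029/40609 = 0.29621512.
Var(ȳ) = (1 − 0.29621512)·23.4/12029 = 0.70378488·0.0019452989 = 0.0013690719.
SE(ȳ) = √(0.0013690719) = 0.03700.

0.03700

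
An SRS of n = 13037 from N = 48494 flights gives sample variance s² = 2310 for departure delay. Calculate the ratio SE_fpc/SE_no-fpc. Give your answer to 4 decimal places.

0.8551

f = n/N = 13037/48494 = 0.26883738.
SE_no-fpc = √(s²/n) = 0.42093705; SE_fpc = √((1−f)s²/n) = 0.35993506.
Ratio = √(1−f) = 0.85508047.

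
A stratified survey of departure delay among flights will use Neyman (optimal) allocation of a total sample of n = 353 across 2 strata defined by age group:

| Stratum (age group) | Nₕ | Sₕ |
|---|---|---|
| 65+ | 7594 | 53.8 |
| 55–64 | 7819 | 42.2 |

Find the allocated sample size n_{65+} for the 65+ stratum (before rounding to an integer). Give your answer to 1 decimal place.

Neyman allocation: nₕ = n·NₕSₕ / Σⱼ NⱼSⱼ.
Σ NⱼSⱼ = 7594·53.8 + 7819·42.2 = 738519.
n_{65+} = 353·7594·53.8 / 738519 = 195.3.

195.3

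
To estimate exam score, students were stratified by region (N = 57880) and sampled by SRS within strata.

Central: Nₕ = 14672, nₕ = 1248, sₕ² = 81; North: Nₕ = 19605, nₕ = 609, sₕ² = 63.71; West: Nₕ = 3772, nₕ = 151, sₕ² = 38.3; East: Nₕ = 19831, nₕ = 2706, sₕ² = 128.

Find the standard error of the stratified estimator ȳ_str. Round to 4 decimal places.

0.1459

Var(ȳ_str) = Σₕ Wₕ²(1 − fₕ)sₕ²/nₕ with Wₕ = Nₕ/N, N = 57880.
Central: Wₕ = 0.25348998; term = 0.25348998²·(1 − 0.08505998)·81/1248 = 0.0038157916.
North: Wₕ = 0.33871804; term = 0.33871804²·(1 − 0.03106350)·63.71/609 = 0.011629533.
West: Wₕ = 0.06516932; term = 0.06516932²·(1 − 0.04003181)·38.3/151 = 0.0010341058.
East: Wₕ = 0.34262267; term = 0.34262267²·(1 − 0.13645303)·128/2706 = 0.0047951294.
Sum = 0.02127456.
SE = √(0.02127456) = 0.1459.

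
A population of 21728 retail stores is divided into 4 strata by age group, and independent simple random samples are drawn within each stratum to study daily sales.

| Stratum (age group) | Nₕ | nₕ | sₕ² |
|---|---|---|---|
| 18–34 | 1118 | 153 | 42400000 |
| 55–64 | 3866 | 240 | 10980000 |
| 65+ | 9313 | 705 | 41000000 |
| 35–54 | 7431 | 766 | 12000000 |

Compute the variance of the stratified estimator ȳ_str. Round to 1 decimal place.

Var(ȳ_str) = Σₕ Wₕ²(1 − fₕ)sₕ²/nₕ with Wₕ = Nₕ/N, N = 21728.
18–34: Wₕ = 0.05145434; term = 0.05145434²·(1 − 0.13685152)·42400000/153 = 633.29205.
55–64: Wₕ = 0.17792710; term = 0.17792710²·(1 − 0.06207967)·10980000/240 = 1358.4424.
65+: Wₕ = 0.42861745; term = 0.42861745²·(1 − 0.07570063)·41000000/705 = 9875.2272.
35–54: Wₕ = 0.34200110; term = 0.34200110²·(1 − 0.10308168)·12000000/766 = 1643.4647.
Sum = 13510.426.

13510.4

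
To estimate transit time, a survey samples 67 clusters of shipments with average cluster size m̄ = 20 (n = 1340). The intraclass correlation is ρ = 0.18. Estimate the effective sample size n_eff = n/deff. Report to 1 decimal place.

303.2

deff = 1 + (20 − 1)·0.18 = 1 + 3.42 = 4.42.
n_eff = 1340 / 4.42 = 303.2.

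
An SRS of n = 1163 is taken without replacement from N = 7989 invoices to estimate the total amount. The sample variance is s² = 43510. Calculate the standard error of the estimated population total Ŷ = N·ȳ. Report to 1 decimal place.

Var(Ŷ) = N²·Var(ȳ) = N²·(1 − n/N)·s²/n.
f = 1163/7989 = 0.14557517; Var(ȳ) = 0.85442483·43510/1163 = 31.965627.
Var(Ŷ) = 7989² · 31.965627 = 2.040178 × 10^9.
SE(Ŷ) = √(2.040178 × 10^9) = 45168.3.

45168.3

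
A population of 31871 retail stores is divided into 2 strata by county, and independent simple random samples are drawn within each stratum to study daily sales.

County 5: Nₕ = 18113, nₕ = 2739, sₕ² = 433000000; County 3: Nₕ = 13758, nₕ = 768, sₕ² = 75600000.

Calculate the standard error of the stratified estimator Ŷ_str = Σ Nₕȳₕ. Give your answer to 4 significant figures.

7.850 × 10^6

Var(Ŷ_str) = Σₕ Nₕ²(1 − fₕ)sₕ²/nₕ.
County 5: 18113²·(1 − 2739/18113)·433000000/2739 = 4.402234 × 10^13.
County 3: 13758²·(1 − 768/13758)·75600000/768 = 1.7592398 × 10^13.
Sum = 6.1614738 × 10^13.
SE = √(6.1614738 × 10^13) = 7.850 × 10^6.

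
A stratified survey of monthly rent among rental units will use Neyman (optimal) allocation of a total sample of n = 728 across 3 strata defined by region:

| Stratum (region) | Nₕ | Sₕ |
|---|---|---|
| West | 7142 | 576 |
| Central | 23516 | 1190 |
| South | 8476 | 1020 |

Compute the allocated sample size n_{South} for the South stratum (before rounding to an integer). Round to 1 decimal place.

154.5

Neyman allocation: nₕ = n·NₕSₕ / Σⱼ NⱼSⱼ.
Σ NⱼSⱼ = 7142·576 + 23516·1190 + 8476·1020 = 4.0743352 × 10^7.
n_{South} = 728·8476·1020 / (4.0743352 × 10^7) = 154.5.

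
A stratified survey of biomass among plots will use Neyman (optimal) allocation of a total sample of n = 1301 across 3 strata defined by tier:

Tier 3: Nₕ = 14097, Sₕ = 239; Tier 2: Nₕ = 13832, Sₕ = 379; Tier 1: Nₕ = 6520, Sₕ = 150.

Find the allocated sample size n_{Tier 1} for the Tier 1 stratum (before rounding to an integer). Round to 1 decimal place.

132.7

Neyman allocation: nₕ = n·NₕSₕ / Σⱼ NⱼSⱼ.
Σ NⱼSⱼ = 14097·239 + 13832·379 + 6520·150 = 9.589511 × 10^6.
n_{Tier 1} = 1301·6520·150 / (9.589511 × 10^6) = 132.7.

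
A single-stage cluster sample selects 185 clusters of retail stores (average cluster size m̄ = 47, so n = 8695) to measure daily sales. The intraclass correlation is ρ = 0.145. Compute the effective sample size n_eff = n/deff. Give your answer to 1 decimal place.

deff = 1 + (47 − 1)·0.145 = 1 + 6.67 = 7.67.
n_eff = 8695 / 7.67 = 1133.6.

1133.6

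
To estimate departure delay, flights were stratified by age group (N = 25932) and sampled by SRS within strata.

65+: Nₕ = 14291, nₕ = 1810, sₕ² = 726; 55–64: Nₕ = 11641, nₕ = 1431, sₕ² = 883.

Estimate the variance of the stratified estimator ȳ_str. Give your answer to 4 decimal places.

Var(ȳ_str) = Σₕ Wₕ²(1 − fₕ)sₕ²/nₕ with Wₕ = Nₕ/N, N = 25932.
65+: Wₕ = 0.55109517; term = 0.55109517²·(1 − 0.12665314)·726/1810 = 0.10638932.
55–64: Wₕ = 0.44890483; term = 0.44890483²·(1 − 0.12292758)·883/1431 = 0.1090599.
Sum = 0.21544922.

0.2154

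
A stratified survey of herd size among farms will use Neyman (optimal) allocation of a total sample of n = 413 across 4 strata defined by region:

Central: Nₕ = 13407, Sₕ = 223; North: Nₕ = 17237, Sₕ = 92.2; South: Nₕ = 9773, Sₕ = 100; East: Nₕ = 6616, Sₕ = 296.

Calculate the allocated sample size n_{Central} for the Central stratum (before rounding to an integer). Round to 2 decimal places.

164.32

Neyman allocation: nₕ = n·NₕSₕ / Σⱼ NⱼSⱼ.
Σ NⱼSⱼ = 13407·223 + 17237·92.2 + 9773·100 + 6616·296 = 7.5146484 × 10^6.
n_{Central} = 413·13407·223 / (7.5146484 × 10^6) = 164.32.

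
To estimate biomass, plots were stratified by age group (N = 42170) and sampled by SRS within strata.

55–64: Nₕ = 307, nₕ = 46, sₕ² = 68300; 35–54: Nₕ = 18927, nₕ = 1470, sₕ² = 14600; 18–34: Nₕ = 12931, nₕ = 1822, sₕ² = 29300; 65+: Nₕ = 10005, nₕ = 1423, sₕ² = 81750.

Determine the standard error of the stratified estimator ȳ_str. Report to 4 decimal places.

Var(ȳ_str) = Σₕ Wₕ²(1 − fₕ)sₕ²/nₕ with Wₕ = Nₕ/N, N = 42170.
55–64: Wₕ = 0.00728006; term = 0.00728006²·(1 − 0.14983713)·68300/46 = 0.066901299.
35–54: Wₕ = 0.44882618; term = 0.44882618²·(1 − 0.07766683)·14600/1470 = 1.8453541.
18–34: Wₕ = 0.30663979; term = 0.30663979²·(1 − 0.14090171)·29300/1822 = 1.2990298.
65+: Wₕ = 0.23725397; term = 0.23725397²·(1 − 0.14222889)·81750/1423 = 2.7738391.
Sum = 5.9851243.
SE = √(5.9851243) = 2.4465.

2.4465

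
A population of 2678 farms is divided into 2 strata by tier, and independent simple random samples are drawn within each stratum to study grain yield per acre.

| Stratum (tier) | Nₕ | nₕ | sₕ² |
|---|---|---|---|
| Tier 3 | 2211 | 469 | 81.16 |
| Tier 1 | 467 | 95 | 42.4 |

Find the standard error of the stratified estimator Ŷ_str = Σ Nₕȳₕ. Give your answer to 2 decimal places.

Var(Ŷ_str) = Σₕ Nₕ²(1 − fₕ)sₕ²/nₕ.
Tier 3: 2211²·(1 − 469/2211)·81.16/469 = 666509.11.
Tier 1: 467²·(1 − 95/467)·42.4/95 = 77535.764.
Sum = 744044.87.
SE = √(744044.87) = 862.58.

862.58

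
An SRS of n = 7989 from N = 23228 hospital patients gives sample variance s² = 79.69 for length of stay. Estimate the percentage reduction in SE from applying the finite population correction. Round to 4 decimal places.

f = n/N = 7989/23228 = 0.34393835.
SE_no-fpc = √(s²/n) = 0.099874749; SE_fpc = √((1−f)s²/n) = 0.080896183.
Ratio = √(1−f) = 0.80997633. Reduction = 100·(1 − 0.80997633) = 19.0024%.

19.0024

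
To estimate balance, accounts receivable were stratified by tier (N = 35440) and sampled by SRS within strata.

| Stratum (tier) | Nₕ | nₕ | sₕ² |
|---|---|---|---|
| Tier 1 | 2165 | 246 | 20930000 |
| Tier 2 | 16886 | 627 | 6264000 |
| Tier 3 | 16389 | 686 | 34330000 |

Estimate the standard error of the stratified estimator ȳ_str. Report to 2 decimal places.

112.78

Var(ȳ_str) = Σₕ Wₕ²(1 − fₕ)sₕ²/nₕ with Wₕ = Nₕ/N, N = 35440.
Tier 1: Wₕ = 0.06108916; term = 0.06108916²·(1 − 0.11362587)·20930000/246 = 281.43595.
Tier 2: Wₕ = 0.47646727; term = 0.47646727²·(1 − 0.03713135)·6264000/627 = 2183.8228.
Tier 3: Wₕ = 0.46244357; term = 0.46244357²·(1 − 0.04185734)·34330000/686 = 10254.095.
Sum = 12719.354.
SE = √(12719.354) = 112.78.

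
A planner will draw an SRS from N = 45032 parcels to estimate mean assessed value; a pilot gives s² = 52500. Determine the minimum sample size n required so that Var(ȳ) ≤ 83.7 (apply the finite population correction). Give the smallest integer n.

619

Without fpc, n₀ = s²/D = 52500/83.7 = 627.2401.
With fpc, (1 − n/N)·s²/n ≤ D requires n ≥ n₀/(1 + n₀/N) = 627.2401/(1 + 627.2401/45032) = 618.6234.
Rounding up, n = 619.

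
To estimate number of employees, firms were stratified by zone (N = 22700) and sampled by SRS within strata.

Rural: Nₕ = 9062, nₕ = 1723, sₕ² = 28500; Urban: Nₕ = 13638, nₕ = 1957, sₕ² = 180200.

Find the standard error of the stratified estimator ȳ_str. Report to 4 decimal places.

5.5319

Var(ȳ_str) = Σₕ Wₕ²(1 − fₕ)sₕ²/nₕ with Wₕ = Nₕ/N, N = 22700.
Rural: Wₕ = 0.39920705; term = 0.39920705²·(1 − 0.19013463)·28500/1723 = 2.1348571.
Urban: Wₕ = 0.60079295; term = 0.60079295²·(1 − 0.14349611)·180200/1957 = 28.467082.
Sum = 30.601939.
SE = √(30.601939) = 5.5319.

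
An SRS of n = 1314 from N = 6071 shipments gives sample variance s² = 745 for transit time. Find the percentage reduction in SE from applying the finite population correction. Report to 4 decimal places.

11.4810

f = n/N = 1314/6071 = 0.21643881.
SE_no-fpc = √(s²/n) = 0.75297482; SE_fpc = √((1−f)s²/n) = 0.66652572.
Ratio = √(1−f) = 0.88518992. Reduction = 100·(1 − 0.88518992) = 11.4810%.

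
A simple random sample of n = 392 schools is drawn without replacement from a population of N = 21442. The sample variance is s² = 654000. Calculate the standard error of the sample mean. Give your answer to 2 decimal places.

Under SRS without replacement, Var(ȳ) = (1 − f)·s²/n with f = n/N = 392/21442 = 0.01828188.
Var(ȳ) = (1 − 0.01828188)·654000/392 = 0.98171812·1668.3673 = 1637.8665.
SE(ȳ) = √(1637.8665) = 40.47.

40.47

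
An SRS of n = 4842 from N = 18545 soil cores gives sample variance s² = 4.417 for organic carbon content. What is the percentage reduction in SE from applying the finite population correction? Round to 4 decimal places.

14.0404

f = n/N = 4842/18545 = 0.26109463.
SE_no-fpc = √(s²/n) = 0.030203085; SE_fpc = √((1−f)s²/n) = 0.025962453.
Ratio = √(1−f) = 0.85959605. Reduction = 100·(1 − 0.85959605) = 14.0404%.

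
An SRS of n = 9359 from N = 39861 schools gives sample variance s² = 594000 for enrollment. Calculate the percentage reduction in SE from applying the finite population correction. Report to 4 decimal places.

12.5238

f = n/N = 9359/39861 = 0.23479090.
SE_no-fpc = √(s²/n) = 7.9667007; SE_fpc = √((1−f)s²/n) = 6.9689695.
Ratio = √(1−f) = 0.87476231. Reduction = 100·(1 − 0.87476231) = 12.5238%.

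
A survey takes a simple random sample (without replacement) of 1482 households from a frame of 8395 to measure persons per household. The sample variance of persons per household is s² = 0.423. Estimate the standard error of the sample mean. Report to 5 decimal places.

0.01533

Under SRS without replacement, Var(ȳ) = (1 − f)·s²/n with f = n/N = 1482/8395 = 0.17653365.
Var(ȳ) = (1 − 0.17653365)·0.423/1482 = 0.82346635·2.854251 × 10^-4 = 2.3503797 × 10^-4.
SE(ȳ) = √(2.3503797 × 10^-4) = 0.01533.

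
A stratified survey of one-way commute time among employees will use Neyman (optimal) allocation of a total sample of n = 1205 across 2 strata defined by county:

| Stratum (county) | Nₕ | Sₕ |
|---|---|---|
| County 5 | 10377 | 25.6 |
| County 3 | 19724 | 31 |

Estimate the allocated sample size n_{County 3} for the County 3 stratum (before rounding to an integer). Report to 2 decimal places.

840.03

Neyman allocation: nₕ = n·NₕSₕ / Σⱼ NⱼSⱼ.
Σ NⱼSⱼ = 10377·25.6 + 19724·31 = 877095.2.
n_{County 3} = 1205·19724·31 / 877095.2 = 840.03.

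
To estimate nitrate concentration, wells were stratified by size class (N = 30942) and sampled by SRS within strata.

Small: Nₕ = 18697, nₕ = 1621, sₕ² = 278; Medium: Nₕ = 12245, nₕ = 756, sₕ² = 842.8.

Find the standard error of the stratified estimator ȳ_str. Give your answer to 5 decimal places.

Var(ȳ_str) = Σₕ Wₕ²(1 − fₕ)sₕ²/nₕ with Wₕ = Nₕ/N, N = 30942.
Small: Wₕ = 0.60425958; term = 0.60425958²·(1 − 0.08669840)·278/1621 = 0.057190394.
Medium: Wₕ = 0.39574042; term = 0.39574042²·(1 − 0.06173949)·842.8/756 = 0.16381248.
Sum = 0.22100287.
SE = √(0.22100287) = 0.47011.

0.47011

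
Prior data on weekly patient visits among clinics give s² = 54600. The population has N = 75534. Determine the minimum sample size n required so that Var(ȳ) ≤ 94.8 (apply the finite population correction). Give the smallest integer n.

Without fpc, n₀ = s²/D = 54600/94.8 = 575.9494.
With fpc, (1 − n/N)·s²/n ≤ D requires n ≥ n₀/(1 + n₀/N) = 575.9494/(1 + 575.9494/75534) = 571.5910.
Rounding up, n = 572.

572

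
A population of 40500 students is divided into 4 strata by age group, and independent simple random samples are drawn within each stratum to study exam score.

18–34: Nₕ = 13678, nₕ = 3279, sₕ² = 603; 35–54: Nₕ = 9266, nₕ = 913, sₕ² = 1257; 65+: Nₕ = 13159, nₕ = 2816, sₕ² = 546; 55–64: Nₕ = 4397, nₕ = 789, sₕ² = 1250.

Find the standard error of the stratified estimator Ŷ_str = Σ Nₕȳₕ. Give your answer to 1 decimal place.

13573.6

Var(Ŷ_str) = Σₕ Nₕ²(1 − fₕ)sₕ²/nₕ.
18–34: 13678²·(1 − 3279/13678)·603/3279 = 2.6157129 × 10^7.
35–54: 9266²·(1 − 913/9266)·1257/913 = 1.0656124 × 10^8.
65+: 13159²·(1 − 2816/13159)·546/2816 = 2.6389393 × 10^7.
55–64: 4397²·(1 − 789/4397)·1250/789 = 2.5133676 × 10^7.
Sum = 1.8424144 × 10^8.
SE = √(1.8424144 × 10^8) = 13573.6.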